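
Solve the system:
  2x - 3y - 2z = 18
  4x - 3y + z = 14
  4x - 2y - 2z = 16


Using Cramer's rule. Expand each determinant along the first row.
D  = 2*[(-3)*(-2) - 1*(-2)] - (-3)*[4*(-2) - 1*4] + (-2)*[4*(-2) - (-3)*4]
  = 2*(8) - (-3)*(-12) + (-2)*(4) = -28
Dx = 18*[(-3)*(-2) - 1*(-2)] - (-3)*[14*(-2) - 1*16] + (-2)*[14*(-2) - (-3)*16]
  = 18*(8) - (-3)*(-44) + (-2)*(20) = -28
Dy = 2*[14*(-2) - 1*16] - 18*[4*(-2) - 1*4] + (-2)*[4*16 - 14*4]
  = 2*(-44) - 18*(-12) + (-2)*(8) = 112
Dz = 2*[(-3)*16 - 14*(-2)] - (-3)*[4*16 - 14*4] + 18*[4*(-2) - (-3)*4]
  = 2*(-20) - (-3)*(8) + 18*(4) = 56
x = Dx/D = -28/-28 = 1, y = Dy/D = 112/-28 = -4, z = Dz/D = 56/-28 = -2
Check eq1: (2)(1) + (-3)(-4) + (-2)(-2) = 18 = 18 ✓
Check eq2: (4)(1) + (-3)(-4) + (1)(-2) = 14 = 14 ✓
Check eq3: (4)(1) + (-2)(-4) + (-2)(-2) = 16 = 16 ✓

x = 1, y = -4, z = -2


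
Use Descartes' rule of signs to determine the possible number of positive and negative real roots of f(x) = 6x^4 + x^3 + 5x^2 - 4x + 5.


Descartes' rule of signs:

For positive roots, count sign changes in f(x) = 6x^4 + x^3 + 5x^2 - 4x + 5:
Signs of coefficients: +, +, +, -, +
Number of sign changes: 2
Possible positive real roots: 2, 0

For negative roots, examine f(-x) = 6x^4 - x^3 + 5x^2 + 4x + 5:
Signs of coefficients: +, -, +, +, +
Number of sign changes: 2
Possible negative real roots: 2, 0

Positive roots: 2 or 0; Negative roots: 2 or 0


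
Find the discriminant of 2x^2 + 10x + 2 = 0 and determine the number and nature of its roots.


For ax^2 + bx + c = 0, discriminant D = b^2 - 4ac
Here a = 2, b = 10, c = 2
D = (10)^2 - 4(2)(2) = 100 - 16 = 84

D = 84 > 0 but not a perfect square
The equation has 2 distinct real irrational roots.

Discriminant = 84, 2 distinct real irrational roots


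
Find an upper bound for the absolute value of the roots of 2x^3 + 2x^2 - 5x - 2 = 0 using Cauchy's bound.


Cauchy's bound: all roots r satisfy |r| <= 1 + max(|a_i/a_n|) for i = 0,...,n-1
where a_n is the leading coefficient.

Coefficients: [2, 2, -5, -2]
Leading coefficient a_n = 2
Ratios |a_i/a_n|: 1, 5/2, 1
Maximum ratio: 5/2
Cauchy's bound: |r| <= 1 + 5/2 = 7/2

Upper bound = 7/2


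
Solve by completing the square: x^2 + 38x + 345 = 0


Start: x^2 + 38x + 345 = 0
Move constant: x^2 + 38x = -345
Half of 38 is 19, squared is 361
Add 361 to both sides: x^2 + 38x + 361 = 16
(x + 19)^2 = 16
x + 19 = ±4
x = -19 + 4 = -15 or x = -19 - 4 = -23

x = -23, x = -15


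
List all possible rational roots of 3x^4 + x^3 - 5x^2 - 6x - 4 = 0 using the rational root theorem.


Rational root theorem: possible roots are ±p/q where:
  p divides the constant term (-4): p ∈ {1, 2, 4}
  q divides the leading coefficient (3): q ∈ {1, 3}

All possible rational roots: -4, -2, -4/3, -1, -2/3, -1/3, 1/3, 2/3, 1, 4/3, 2, 4

-4, -2, -4/3, -1, -2/3, -1/3, 1/3, 2/3, 1, 4/3, 2, 4


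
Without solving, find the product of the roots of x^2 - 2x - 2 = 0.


By Vieta's formulas for ax^2 + bx + c = 0:
  Sum of roots = -b/a
  Product of roots = c/a

Here a = 1, b = -2, c = -2
Sum = -(-2)/1 = 2
Product = -2/1 = -2

Product = -2


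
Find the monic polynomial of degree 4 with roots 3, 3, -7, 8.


A monic polynomial with roots 3, 3, -7, 8 is:
p(x) = (x - 3)(x - 3)(x + 7)(x - 8)
After multiplying by (x - 3): x - 3
After multiplying by (x - 3): x^2 - 6x + 9
After multiplying by (x + 7): x^3 + x^2 - 33x + 63
After multiplying by (x - 8): x^4 - 7x^3 - 41x^2 + 327x - 504

x^4 - 7x^3 - 41x^2 + 327x - 504


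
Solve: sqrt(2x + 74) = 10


Square both sides: 2x + 74 = 10^2 = 100
2x = 100 - 74 = 26
x = 13
Check: sqrt(2*13 + 74) = sqrt(100) = 10 ✓

x = 13


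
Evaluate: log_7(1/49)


We need the exponent such that 7^? = 1/49
7^(-2) = 1/7^2 = 1/49
Therefore log_7(1/49) = -2

-2


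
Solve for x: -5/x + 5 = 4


Subtract 5 from both sides: -5/x = -1
Multiply both sides by x: -5 = -1 * x
Divide by -1: x = 5

x = 5


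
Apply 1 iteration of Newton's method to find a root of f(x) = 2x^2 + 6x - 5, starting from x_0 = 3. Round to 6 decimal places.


Newton's method: x_(n+1) = x_n - f(x_n)/f'(x_n)
f(x) = 2x^2 + 6x - 5
f'(x) = 4x + 6

Iteration 1:
  f(3.000000) = 31.000000
  f'(3.000000) = 18.000000
  x_1 = 3.000000 - (31.000000)/(18.000000) = 1.277778

x_1 = 1.277778


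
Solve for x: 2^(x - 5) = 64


Express both sides with the same base.
64 = 2^6
Since the bases match, equate exponents: x - 5 = 6
So x = 6 - (-5) = 11

x = 11


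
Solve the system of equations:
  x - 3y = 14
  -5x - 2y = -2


Using Cramer's rule:
Determinant D = (1)(-2) - (-5)(-3) = -2 - 15 = -17
Dx = (14)(-2) - (-2)(-3) = -28 - 6 = -34
Dy = (1)(-2) - (-5)(14) = -2 + 70 = 68
x = Dx/D = -34/-17 = 2
y = Dy/D = 68/-17 = -4

x = 2, y = -4


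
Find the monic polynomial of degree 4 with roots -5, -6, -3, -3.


A monic polynomial with roots -5, -6, -3, -3 is:
p(x) = (x + 5)(x + 6)(x + 3)(x + 3)
After multiplying by (x + 5): x + 5
After multiplying by (x + 6): x^2 + 11x + 30
After multiplying by (x + 3): x^3 + 14x^2 + 63x + 90
After multiplying by (x + 3): x^4 + 17x^3 + 105x^2 + 279x + 270

x^4 + 17x^3 + 105x^2 + 279x + 270


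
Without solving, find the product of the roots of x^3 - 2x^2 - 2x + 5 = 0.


By Vieta's formulas for x^3 + bx^2 + cx + d = 0:
  r1 + r2 + r3 = -b/a = 2
  r1*r2 + r1*r3 + r2*r3 = c/a = -2
  r1*r2*r3 = -d/a = -5


Product = -5


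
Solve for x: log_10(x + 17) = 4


Convert to exponential form: x + 17 = 10^4 = 10000
x = 10000 - 17 = 9983
Check: log_10(9983 + 17) = log_10(10000) = log_10(10000) = 4 ✓

x = 9983


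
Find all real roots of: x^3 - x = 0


The constant term is 0, so x = 0 is a root. Factor out x:
  x(x^2 - 1) = 0
Solve the quadratic x^2 - 1 = 0: discriminant = 0^2 - 4(1)(-1) = 0 + 4 = 4.
sqrt(4) = 2, so x = (0 ± 2)/2: x = 1 or x = -1.

x = -1, x = 0, x = 1


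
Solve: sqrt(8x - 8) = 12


Square both sides: 8x - 8 = 12^2 = 144
8x = 144 + 8 = 152
x = 19
Check: sqrt(8*19 - 8) = sqrt(144) = 12 ✓

x = 19


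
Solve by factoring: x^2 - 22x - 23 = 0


We need two numbers that multiply to -23 and add to -22.
Those numbers are 1 and -23 (since 1 * (-23) = -23 and 1 + (-23) = -22).
So x^2 - 22x - 23 = (x + 1)(x - 23) = 0
Setting each factor to zero: x = -1 or x = 23

x = -1, x = 23


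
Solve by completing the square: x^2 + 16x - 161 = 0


Start: x^2 + 16x - 161 = 0
Move constant: x^2 + 16x = 161
Half of 16 is 8, squared is 64
Add 64 to both sides: x^2 + 16x + 64 = 225
(x + 8)^2 = 225
x + 8 = ±15
x = -8 + 15 = 7 or x = -8 - 15 = -23

x = -23, x = 7


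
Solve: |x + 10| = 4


An absolute value equation |expr| = 4 gives two cases:
Case 1: x + 10 = 4
  x = -6, so x = -6
Case 2: x + 10 = -4
  x = -14, so x = -14

x = -14, x = -6


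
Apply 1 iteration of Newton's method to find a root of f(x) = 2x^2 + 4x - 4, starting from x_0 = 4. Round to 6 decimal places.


Newton's method: x_(n+1) = x_n - f(x_n)/f'(x_n)
f(x) = 2x^2 + 4x - 4
f'(x) = 4x + 4

Iteration 1:
  f(4.000000) = 44.000000
  f'(4.000000) = 20.000000
  x_1 = 4.000000 - (44.000000)/(20.000000) = 1.800000

x_1 = 1.800000


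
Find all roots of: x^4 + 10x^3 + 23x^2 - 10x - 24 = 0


Let p(x) = x^4 + 10x^3 + 23x^2 - 10x - 24. By the rational root theorem (leading coefficient 1), any rational root is an integer divisor of 24: try ±1, ±2, ... in turn.
Test x = 1: value = 0 ✓, so (x - 1) is a factor.
Synthetic division by (x - 1): bring down 1; 1(1) + 10 = 11; 11(1) + 23 = 34; 34(1) - 10 = 24; 24(1) - 24 = 0 → quotient x^3 + 11x^2 + 34x + 24, remainder 0.
Continue with the quotient x^3 + 11x^2 + 34x + 24 (candidates must divide 24; re-test x = 1 first in case it repeats).
Test x = 1: value = 70 ≠ 0.
Test x = -1: value = 0 ✓, so (x + 1) is a factor.
Synthetic division by (x + 1): bring down 1; 1(-1) + 11 = 10; 10(-1) + 34 = 24; 24(-1) + 24 = 0 → quotient x^2 + 10x + 24, remainder 0.
Solve the quadratic x^2 + 10x + 24 = 0: discriminant = 10^2 - 4(1)(24) = 100 - 96 = 4.
sqrt(4) = 2, so x = (-10 ± 2)/2: x = -4 or x = -6.
Collecting all roots found:

x = -6, x = -4, x = -1, x = 1


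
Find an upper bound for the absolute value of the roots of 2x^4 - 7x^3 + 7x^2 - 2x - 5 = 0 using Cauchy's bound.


Cauchy's bound: all roots r satisfy |r| <= 1 + max(|a_i/a_n|) for i = 0,...,n-1
where a_n is the leading coefficient.

Coefficients: [2, -7, 7, -2, -5]
Leading coefficient a_n = 2
Ratios |a_i/a_n|: 7/2, 7/2, 1, 5/2
Maximum ratio: 7/2
Cauchy's bound: |r| <= 1 + 7/2 = 9/2

Upper bound = 9/2


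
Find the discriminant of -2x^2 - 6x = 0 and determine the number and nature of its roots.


For ax^2 + bx + c = 0, discriminant D = b^2 - 4ac
Here a = -2, b = -6, c = 0
D = (-6)^2 - 4(-2)(0) = 36 - 0 = 36

D = 36 > 0 and is a perfect square (sqrt = 6)
The equation has 2 distinct real rational roots.

Discriminant = 36, 2 distinct real rational roots


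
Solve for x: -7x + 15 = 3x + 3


Starting with: -7x + 15 = 3x + 3
Move all x terms to left: (-7 - 3)x = 3 - 15
Simplify: -10x = -12
Divide both sides by -10: x = 6/5

x = 6/5


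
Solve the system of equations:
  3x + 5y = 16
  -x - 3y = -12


Using Cramer's rule:
Determinant D = (3)(-3) - (-1)(5) = -9 + 5 = -4
Dx = (16)(-3) - (-12)(5) = -48 + 60 = 12
Dy = (3)(-12) - (-1)(16) = -36 + 16 = -20
x = Dx/D = 12/-4 = -3
y = Dy/D = -20/-4 = 5

x = -3, y = 5


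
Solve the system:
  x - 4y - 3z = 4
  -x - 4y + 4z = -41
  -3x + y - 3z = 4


Using Cramer's rule. Expand each determinant along the first row.
D  = 1*[(-4)*(-3) - 4*1] - (-4)*[(-1)*(-3) - 4*(-3)] + (-3)*[(-1)*1 - (-4)*(-3)]
  = 1*(8) - (-4)*(15) + (-3)*(-13) = 107
Dx = 4*[(-4)*(-3) - 4*1] - (-4)*[(-41)*(-3) - 4*4] + (-3)*[(-41)*1 - (-4)*4]
  = 4*(8) - (-4)*(107) + (-3)*(-25) = 535
Dy = 1*[(-41)*(-3) - 4*4] - 4*[(-1)*(-3) - 4*(-3)] + (-3)*[(-1)*4 - (-41)*(-3)]
  = 1*(107) - 4*(15) + (-3)*(-127) = 428
Dz = 1*[(-4)*4 - (-41)*1] - (-4)*[(-1)*4 - (-41)*(-3)] + 4*[(-1)*1 - (-4)*(-3)]
  = 1*(25) - (-4)*(-127) + 4*(-13) = -535
x = Dx/D = 535/107 = 5, y = Dy/D = 428/107 = 4, z = Dz/D = -535/107 = -5
Check eq1: (1)(5) + (-4)(4) + (-3)(-5) = 4 = 4 ✓
Check eq2: (-1)(5) + (-4)(4) + (4)(-5) = -41 = -41 ✓
Check eq3: (-3)(5) + (1)(4) + (-3)(-5) = 4 = 4 ✓

x = 5, y = 4, z = -5


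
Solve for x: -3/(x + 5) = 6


Multiply both sides by (x + 5): -3 = 6(x + 5)
Distribute: -3 = 6x + 30
6x = -3 - 30 = -33
x = -11/2

x = -11/2


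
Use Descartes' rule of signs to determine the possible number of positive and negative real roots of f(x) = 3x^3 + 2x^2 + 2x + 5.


Descartes' rule of signs:

For positive roots, count sign changes in f(x) = 3x^3 + 2x^2 + 2x + 5:
Signs of coefficients: +, +, +, +
Number of sign changes: 0
Possible positive real roots: 0

For negative roots, examine f(-x) = -3x^3 + 2x^2 - 2x + 5:
Signs of coefficients: -, +, -, +
Number of sign changes: 3
Possible negative real roots: 3, 1

Positive roots: 0; Negative roots: 3 or 1


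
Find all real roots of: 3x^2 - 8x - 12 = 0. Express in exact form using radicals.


Using the quadratic formula: x = (-b ± sqrt(b^2 - 4ac)) / (2a)
Here a = 3, b = -8, c = -12
Discriminant = b^2 - 4ac = (-8)^2 - 4(3)(-12) = 64 + 144 = 208
Since discriminant = 208 > 0, there are two real roots.
x = (8 ± 4*sqrt(13)) / 6
Simplifying: x = (4 ± 2*sqrt(13)) / 3
Numerically: x ≈ 3.7370 or x ≈ -1.0704

x = (4 + 2*sqrt(13)) / 3 or x = (4 - 2*sqrt(13)) / 3


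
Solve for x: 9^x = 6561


Express both sides with the same base.
6561 = 9^4
Since the bases match: x = 4

x = 4


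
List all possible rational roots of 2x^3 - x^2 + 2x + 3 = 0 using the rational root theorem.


Rational root theorem: possible roots are ±p/q where:
  p divides the constant term (3): p ∈ {1, 3}
  q divides the leading coefficient (2): q ∈ {1, 2}

All possible rational roots: -3, -3/2, -1, -1/2, 1/2, 1, 3/2, 3

-3, -3/2, -1, -1/2, 1/2, 1, 3/2, 3


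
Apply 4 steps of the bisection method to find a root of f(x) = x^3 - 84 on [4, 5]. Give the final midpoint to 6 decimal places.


f(x) = x^3 - 84
f(4) = -20 < 0
f(5) = 41 > 0

Step 1: midpoint = (4.000000 + 5.000000)/2 = 4.500000
  f(4.500000) = 7.125000
  f(mid) > 0, so root is in [4.000000, 4.500000]

Step 2: midpoint = (4.000000 + 4.500000)/2 = 4.250000
  f(4.250000) = -7.234375
  f(mid) < 0, so root is in [4.250000, 4.500000]

Step 3: midpoint = (4.250000 + 4.500000)/2 = 4.375000
  f(4.375000) = -0.259766
  f(mid) < 0, so root is in [4.375000, 4.500000]

Step 4: midpoint = (4.375000 + 4.500000)/2 = 4.437500
  f(4.437500) = 3.380615
  f(mid) > 0, so root is in [4.375000, 4.437500]

midpoint = 4.437500


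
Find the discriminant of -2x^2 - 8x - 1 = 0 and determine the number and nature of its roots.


For ax^2 + bx + c = 0, discriminant D = b^2 - 4ac
Here a = -2, b = -8, c = -1
D = (-8)^2 - 4(-2)(-1) = 64 - 8 = 56

D = 56 > 0 but not a perfect square
The equation has 2 distinct real irrational roots.

Discriminant = 56, 2 distinct real irrational roots


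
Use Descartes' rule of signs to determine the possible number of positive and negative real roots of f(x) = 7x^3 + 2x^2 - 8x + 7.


Descartes' rule of signs:

For positive roots, count sign changes in f(x) = 7x^3 + 2x^2 - 8x + 7:
Signs of coefficients: +, +, -, +
Number of sign changes: 2
Possible positive real roots: 2, 0

For negative roots, examine f(-x) = -7x^3 + 2x^2 + 8x + 7:
Signs of coefficients: -, +, +, +
Number of sign changes: 1
Possible negative real roots: 1

Positive roots: 2 or 0; Negative roots: 1


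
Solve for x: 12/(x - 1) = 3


Multiply both sides by (x - 1): 12 = 3(x - 1)
Distribute: 12 = 3x - 3
3x = 12 + 3 = 15
x = 5

x = 5


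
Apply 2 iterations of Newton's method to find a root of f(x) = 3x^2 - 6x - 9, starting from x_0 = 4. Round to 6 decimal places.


Newton's method: x_(n+1) = x_n - f(x_n)/f'(x_n)
f(x) = 3x^2 - 6x - 9
f'(x) = 6x - 6

Iteration 1:
  f(4.000000) = 15.000000
  f'(4.000000) = 18.000000
  x_1 = 4.000000 - (15.000000)/(18.000000) = 3.166667

Iteration 2:
  f(3.166667) = 2.083333
  f'(3.166667) = 13.000000
  x_2 = 3.166667 - (2.083333)/(13.000000) = 3.006410

x_2 = 3.006410


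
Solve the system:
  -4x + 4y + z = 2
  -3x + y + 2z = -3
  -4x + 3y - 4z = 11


Using Cramer's rule. Expand each determinant along the first row.
D  = (-4)*[1*(-4) - 2*3] - 4*[(-3)*(-4) - 2*(-4)] + 1*[(-3)*3 - 1*(-4)]
  = (-4)*(-10) - 4*(20) + 1*(-5) = -45
Dx = 2*[1*(-4) - 2*3] - 4*[(-3)*(-4) - 2*11] + 1*[(-3)*3 - 1*11]
  = 2*(-10) - 4*(-10) + 1*(-20) = 0
Dy = (-4)*[(-3)*(-4) - 2*11] - 2*[(-3)*(-4) - 2*(-4)] + 1*[(-3)*11 - (-3)*(-4)]
  = (-4)*(-10) - 2*(20) + 1*(-45) = -45
Dz = (-4)*[1*11 - (-3)*3] - 4*[(-3)*11 - (-3)*(-4)] + 2*[(-3)*3 - 1*(-4)]
  = (-4)*(20) - 4*(-45) + 2*(-5) = 90
x = Dx/D = 0/-45 = 0, y = Dy/D = -45/-45 = 1, z = Dz/D = 90/-45 = -2
Check eq1: (-4)(0) + (4)(1) + (1)(-2) = 2 = 2 ✓
Check eq2: (-3)(0) + (1)(1) + (2)(-2) = -3 = -3 ✓
Check eq3: (-4)(0) + (3)(1) + (-4)(-2) = 11 = 11 ✓

x = 0, y = 1, z = -2


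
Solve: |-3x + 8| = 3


An absolute value equation |expr| = 3 gives two cases:
Case 1: -3x + 8 = 3
  -3x = -5, so x = 5/3
Case 2: -3x + 8 = -3
  -3x = -11, so x = 11/3

x = 5/3, x = 11/3


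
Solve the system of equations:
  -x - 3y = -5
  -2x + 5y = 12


Using Cramer's rule:
Determinant D = (-1)(5) - (-2)(-3) = -5 - 6 = -11
Dx = (-5)(5) - (12)(-3) = -25 + 36 = 11
Dy = (-1)(12) - (-2)(-5) = -12 - 10 = -22
x = Dx/D = 11/-11 = -1
y = Dy/D = -22/-11 = 2

x = -1, y = 2


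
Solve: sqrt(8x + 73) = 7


Square both sides: 8x + 73 = 7^2 = 49
8x = 49 - 73 = -24
x = -3
Check: sqrt(8*(-3) + 73) = sqrt(49) = 7 ✓

x = -3


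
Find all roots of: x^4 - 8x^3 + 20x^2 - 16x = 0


The constant term is 0, so x = 0 is a root. Factor out x:
  x^3 - 8x^2 + 20x - 16 = 0
Let p(x) = x^3 - 8x^2 + 20x - 16. By the rational root theorem (leading coefficient 1), any rational root is an integer divisor of 16: try ±1, ±2, ... in turn.
Test x = 1: value = -3 ≠ 0.
Test x = -1: value = -45 ≠ 0.
Test x = 2: value = 0 ✓, so (x - 2) is a factor.
Synthetic division by (x - 2): bring down 1; 1(2) - 8 = -6; (-6)(2) + 20 = 8; 8(2) - 16 = 0 → quotient x^2 - 6x + 8, remainder 0.
Solve the quadratic x^2 - 6x + 8 = 0: discriminant = (-6)^2 - 4(1)(8) = 36 - 32 = 4.
sqrt(4) = 2, so x = (6 ± 2)/2: x = 4 or x = 2.
Collecting all roots found:

x = 0, x = 2 (multiplicity 2), x = 4


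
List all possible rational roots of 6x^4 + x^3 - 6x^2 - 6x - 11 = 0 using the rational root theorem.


Rational root theorem: possible roots are ±p/q where:
  p divides the constant term (-11): p ∈ {1, 11}
  q divides the leading coefficient (6): q ∈ {1, 2, 3, 6}

All possible rational roots: -11, -11/2, -11/3, -11/6, -1, -1/2, -1/3, -1/6, 1/6, 1/3, 1/2, 1, 11/6, 11/3, 11/2, 11

-11, -11/2, -11/3, -11/6, -1, -1/2, -1/3, -1/6, 1/6, 1/3, 1/2, 1, 11/6, 11/3, 11/2, 11


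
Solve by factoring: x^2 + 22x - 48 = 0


We need two numbers that multiply to -48 and add to 22.
Those numbers are 24 and -2 (since 24 * (-2) = -48 and 24 + (-2) = 22).
So x^2 + 22x - 48 = (x + 24)(x - 2) = 0
Setting each factor to zero: x = -24 or x = 2

x = -24, x = 2


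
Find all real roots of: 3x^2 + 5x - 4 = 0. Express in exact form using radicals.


Using the quadratic formula: x = (-b ± sqrt(b^2 - 4ac)) / (2a)
Here a = 3, b = 5, c = -4
Discriminant = b^2 - 4ac = 5^2 - 4(3)(-4) = 25 + 48 = 73
Since discriminant = 73 > 0, there are two real roots.
x = (-5 ± sqrt(73)) / 6
Numerically: x ≈ 0.5907 or x ≈ -2.2573

x = (-5 + sqrt(73)) / 6 or x = (-5 - sqrt(73)) / 6


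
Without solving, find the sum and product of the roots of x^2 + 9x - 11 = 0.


By Vieta's formulas for ax^2 + bx + c = 0:
  Sum of roots = -b/a
  Product of roots = c/a

Here a = 1, b = 9, c = -11
Sum = -(9)/1 = -9
Product = -11/1 = -11

Sum = -9, Product = -11


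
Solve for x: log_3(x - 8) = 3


Convert to exponential form: x - 8 = 3^3 = 27
x = 27 + 8 = 35
Check: log_3(35 - 8) = log_3(27) = log_3(27) = 3 ✓

x = 35


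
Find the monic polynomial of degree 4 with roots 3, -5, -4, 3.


A monic polynomial with roots 3, -5, -4, 3 is:
p(x) = (x - 3)(x + 5)(x + 4)(x - 3)
After multiplying by (x - 3): x - 3
After multiplying by (x + 5): x^2 + 2x - 15
After multiplying by (x + 4): x^3 + 6x^2 - 7x - 60
After multiplying by (x - 3): x^4 + 3x^3 - 25x^2 - 39x + 180

x^4 + 3x^3 - 25x^2 - 39x + 180


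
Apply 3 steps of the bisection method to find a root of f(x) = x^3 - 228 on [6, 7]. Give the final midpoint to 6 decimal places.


f(x) = x^3 - 228
f(6) = -12 < 0
f(7) = 115 > 0

Step 1: midpoint = (6.000000 + 7.000000)/2 = 6.500000
  f(6.500000) = 46.625000
  f(mid) > 0, so root is in [6.000000, 6.500000]

Step 2: midpoint = (6.000000 + 6.500000)/2 = 6.250000
  f(6.250000) = 16.140625
  f(mid) > 0, so root is in [6.000000, 6.250000]

Step 3: midpoint = (6.000000 + 6.250000)/2 = 6.125000
  f(6.125000) = 1.783203
  f(mid) > 0, so root is in [6.000000, 6.125000]

midpoint = 6.125000


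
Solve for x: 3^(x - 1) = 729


Express both sides with the same base.
729 = 3^6
Since the bases match, equate exponents: x - 1 = 6
So x = 6 - (-1) = 7

x = 7


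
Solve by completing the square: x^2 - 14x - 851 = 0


Start: x^2 - 14x - 851 = 0
Move constant: x^2 - 14x = 851
Half of -14 is -7, squared is 49
Add 49 to both sides: x^2 - 14x + 49 = 900
(x - 7)^2 = 900
x - 7 = ±30
x = 7 + 30 = 37 or x = 7 - 30 = -23

x = -23, x = 37


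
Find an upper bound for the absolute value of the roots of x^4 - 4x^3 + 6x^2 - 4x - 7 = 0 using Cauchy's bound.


Cauchy's bound: all roots r satisfy |r| <= 1 + max(|a_i/a_n|) for i = 0,...,n-1
where a_n is the leading coefficient.

Coefficients: [1, -4, 6, -4, -7]
Leading coefficient a_n = 1
Ratios |a_i/a_n|: 4, 6, 4, 7
Maximum ratio: 7
Cauchy's bound: |r| <= 1 + 7 = 8

Upper bound = 8


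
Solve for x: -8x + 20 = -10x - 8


Starting with: -8x + 20 = -10x - 8
Move all x terms to left: (-8 + 10)x = -8 - 20
Simplify: 2x = -28
Divide both sides by 2: x = -14

x = -14


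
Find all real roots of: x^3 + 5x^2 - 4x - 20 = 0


Let p(x) = x^3 + 5x^2 - 4x - 20. By the rational root theorem (leading coefficient 1), any rational root is an integer divisor of 20: try ±1, ±2, ... in turn.
Test x = 1: value = -18 ≠ 0.
Test x = -1: value = -12 ≠ 0.
Test x = 2: value = 0 ✓, so (x - 2) is a factor.
Synthetic division by (x - 2): bring down 1; 1(2) + 5 = 7; 7(2) - 4 = 10; 10(2) - 20 = 0 → quotient x^2 + 7x + 10, remainder 0.
Solve the quadratic x^2 + 7x + 10 = 0: discriminant = 7^2 - 4(1)(10) = 49 - 40 = 9.
sqrt(9) = 3, so x = (-7 ± 3)/2: x = -2 or x = -5.

x = -5, x = -2, x = 2


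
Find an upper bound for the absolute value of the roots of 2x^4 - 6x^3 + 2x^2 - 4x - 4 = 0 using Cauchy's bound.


Cauchy's bound: all roots r satisfy |r| <= 1 + max(|a_i/a_n|) for i = 0,...,n-1
where a_n is the leading coefficient.

Coefficients: [2, -6, 2, -4, -4]
Leading coefficient a_n = 2
Ratios |a_i/a_n|: 3, 1, 2, 2
Maximum ratio: 3
Cauchy's bound: |r| <= 1 + 3 = 4

Upper bound = 4


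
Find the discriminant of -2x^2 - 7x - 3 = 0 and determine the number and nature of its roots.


For ax^2 + bx + c = 0, discriminant D = b^2 - 4ac
Here a = -2, b = -7, c = -3
D = (-7)^2 - 4(-2)(-3) = 49 - 24 = 25

D = 25 > 0 and is a perfect square (sqrt = 5)
The equation has 2 distinct real rational roots.

Discriminant = 25, 2 distinct real rational roots


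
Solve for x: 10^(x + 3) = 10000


Express both sides with the same base.
10000 = 10^4
Since the bases match, equate exponents: x + 3 = 4
So x = 4 - (3) = 1

x = 1


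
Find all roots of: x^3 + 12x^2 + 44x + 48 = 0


Let p(x) = x^3 + 12x^2 + 44x + 48. By the rational root theorem (leading coefficient 1), any rational root is an integer divisor of 48: try ±1, ±2, ... in turn.
Test x = 1: value = 105 ≠ 0.
Test x = -1: value = 15 ≠ 0.
Test x = 2: value = 192 ≠ 0.
Test x = -2: value = 0 ✓, so (x + 2) is a factor.
Synthetic division by (x + 2): bring down 1; 1(-2) + 12 = 10; 10(-2) + 44 = 24; 24(-2) + 48 = 0 → quotient x^2 + 10x + 24, remainder 0.
Solve the quadratic x^2 + 10x + 24 = 0: discriminant = 10^2 - 4(1)(24) = 100 - 96 = 4.
sqrt(4) = 2, so x = (-10 ± 2)/2: x = -4 or x = -6.
Collecting all roots found:

x = -6, x = -4, x = -2


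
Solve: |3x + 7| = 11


An absolute value equation |expr| = 11 gives two cases:
Case 1: 3x + 7 = 11
  3x = 4, so x = 4/3
Case 2: 3x + 7 = -11
  3x = -18, so x = -6

x = -6, x = 4/3


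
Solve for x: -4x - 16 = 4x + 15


Starting with: -4x - 16 = 4x + 15
Move all x terms to left: (-4 - 4)x = 15 + 16
Simplify: -8x = 31
Divide both sides by -8: x = -31/8

x = -31/8


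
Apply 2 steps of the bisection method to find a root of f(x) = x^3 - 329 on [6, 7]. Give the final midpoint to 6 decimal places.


f(x) = x^3 - 329
f(6) = -113 < 0
f(7) = 14 > 0

Step 1: midpoint = (6.000000 + 7.000000)/2 = 6.500000
  f(6.500000) = -54.375000
  f(mid) < 0, so root is in [6.500000, 7.000000]

Step 2: midpoint = (6.500000 + 7.000000)/2 = 6.750000
  f(6.750000) = -21.453125
  f(mid) < 0, so root is in [6.750000, 7.000000]

midpoint = 6.750000


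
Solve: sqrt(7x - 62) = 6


Square both sides: 7x - 62 = 6^2 = 36
7x = 36 + 62 = 98
x = 14
Check: sqrt(7*14 - 62) = sqrt(36) = 6 ✓

x = 14


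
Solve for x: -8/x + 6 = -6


Subtract 6 from both sides: -8/x = -12
Multiply both sides by x: -8 = -12 * x
Divide by -12: x = 2/3

x = 2/3


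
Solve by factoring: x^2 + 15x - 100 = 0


We need two numbers that multiply to -100 and add to 15.
Those numbers are 20 and -5 (since 20 * (-5) = -100 and 20 + (-5) = 15).
So x^2 + 15x - 100 = (x + 20)(x - 5) = 0
Setting each factor to zero: x = -20 or x = 5

x = -20, x = 5


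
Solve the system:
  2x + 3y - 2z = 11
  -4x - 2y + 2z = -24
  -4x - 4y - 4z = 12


Using Cramer's rule. Expand each determinant along the first row.
D  = 2*[(-2)*(-4) - 2*(-4)] - 3*[(-4)*(-4) - 2*(-4)] + (-2)*[(-4)*(-4) - (-2)*(-4)]
  = 2*(16) - 3*(24) + (-2)*(8) = -56
Dx = 11*[(-2)*(-4) - 2*(-4)] - 3*[(-24)*(-4) - 2*12] + (-2)*[(-24)*(-4) - (-2)*12]
  = 11*(16) - 3*(72) + (-2)*(120) = -280
Dy = 2*[(-24)*(-4) - 2*12] - 11*[(-4)*(-4) - 2*(-4)] + (-2)*[(-4)*12 - (-24)*(-4)]
  = 2*(72) - 11*(24) + (-2)*(-144) = 168
Dz = 2*[(-2)*12 - (-24)*(-4)] - 3*[(-4)*12 - (-24)*(-4)] + 11*[(-4)*(-4) - (-2)*(-4)]
  = 2*(-120) - 3*(-144) + 11*(8) = 280
x = Dx/D = -280/-56 = 5, y = Dy/D = 168/-56 = -3, z = Dz/D = 280/-56 = -5
Check eq1: (2)(5) + (3)(-3) + (-2)(-5) = 11 = 11 ✓
Check eq2: (-4)(5) + (-2)(-3) + (2)(-5) = -24 = -24 ✓
Check eq3: (-4)(5) + (-4)(-3) + (-4)(-5) = 12 = 12 ✓

x = 5, y = -3, z = -5


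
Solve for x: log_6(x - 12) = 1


Convert to exponential form: x - 12 = 6^1 = 6
x = 6 + 12 = 18
Check: log_6(18 - 12) = log_6(6) = log_6(6) = 1 ✓

x = 18


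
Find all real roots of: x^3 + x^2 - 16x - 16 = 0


Let p(x) = x^3 + x^2 - 16x - 16. By the rational root theorem (leading coefficient 1), any rational root is an integer divisor of 16: try ±1, ±2, ... in turn.
Test x = 1: value = -30 ≠ 0.
Test x = -1: value = 0 ✓, so (x + 1) is a factor.
Synthetic division by (x + 1): bring down 1; 1(-1) + 1 = 0; 0(-1) - 16 = -16; (-16)(-1) - 16 = 0 → quotient x^2 - 16, remainder 0.
Solve the quadratic x^2 - 16 = 0: discriminant = 0^2 - 4(1)(-16) = 0 + 64 = 64.
sqrt(64) = 8, so x = (0 ± 8)/2: x = 4 or x = -4.

x = -4, x = -1, x = 4


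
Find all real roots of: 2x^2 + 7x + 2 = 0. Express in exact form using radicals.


Using the quadratic formula: x = (-b ± sqrt(b^2 - 4ac)) / (2a)
Here a = 2, b = 7, c = 2
Discriminant = b^2 - 4ac = 7^2 - 4(2)(2) = 49 - 16 = 33
Since discriminant = 33 > 0, there are two real roots.
x = (-7 ± sqrt(33)) / 4
Numerically: x ≈ -0.3139 or x ≈ -3.1861

x = (-7 + sqrt(33)) / 4 or x = (-7 - sqrt(33)) / 4


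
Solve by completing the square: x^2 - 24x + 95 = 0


Start: x^2 - 24x + 95 = 0
Move constant: x^2 - 24x = -95
Half of -24 is -12, squared is 144
Add 144 to both sides: x^2 - 24x + 144 = 49
(x - 12)^2 = 49
x - 12 = ±7
x = 12 + 7 = 19 or x = 12 - 7 = 5

x = 5, x = 19


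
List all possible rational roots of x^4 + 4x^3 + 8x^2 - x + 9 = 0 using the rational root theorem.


Rational root theorem: possible roots are ±p/q where:
  p divides the constant term (9): p ∈ {1, 3, 9}
  q divides the leading coefficient (1): q ∈ {1}

All possible rational roots: -9, -3, -1, 1, 3, 9

-9, -3, -1, 1, 3, 9


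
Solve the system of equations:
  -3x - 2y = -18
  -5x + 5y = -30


Using Cramer's rule:
Determinant D = (-3)(5) - (-5)(-2) = -15 - 10 = -25
Dx = (-18)(5) - (-30)(-2) = -90 - 60 = -150
Dy = (-3)(-30) - (-5)(-18) = 90 - 90 = 0
x = Dx/D = -150/-25 = 6
y = Dy/D = 0/-25 = 0

x = 6, y = 0


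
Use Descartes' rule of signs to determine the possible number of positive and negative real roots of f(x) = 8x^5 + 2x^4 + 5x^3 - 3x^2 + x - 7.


Descartes' rule of signs:

For positive roots, count sign changes in f(x) = 8x^5 + 2x^4 + 5x^3 - 3x^2 + x - 7:
Signs of coefficients: +, +, +, -, +, -
Number of sign changes: 3
Possible positive real roots: 3, 1

For negative roots, examine f(-x) = -8x^5 + 2x^4 - 5x^3 - 3x^2 - x - 7:
Signs of coefficients: -, +, -, -, -, -
Number of sign changes: 2
Possible negative real roots: 2, 0

Positive roots: 3 or 1; Negative roots: 2 or 0


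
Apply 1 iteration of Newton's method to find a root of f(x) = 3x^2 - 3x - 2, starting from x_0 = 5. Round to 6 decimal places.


Newton's method: x_(n+1) = x_n - f(x_n)/f'(x_n)
f(x) = 3x^2 - 3x - 2
f'(x) = 6x - 3

Iteration 1:
  f(5.000000) = 58.000000
  f'(5.000000) = 27.000000
  x_1 = 5.000000 - (58.000000)/(27.000000) = 2.851852

x_1 = 2.851852


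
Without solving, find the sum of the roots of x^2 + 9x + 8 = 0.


By Vieta's formulas for ax^2 + bx + c = 0:
  Sum of roots = -b/a
  Product of roots = c/a

Here a = 1, b = 9, c = 8
Sum = -(9)/1 = -9
Product = 8/1 = 8

Sum = -9


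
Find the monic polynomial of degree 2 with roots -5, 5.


A monic polynomial with roots -5, 5 is:
p(x) = (x + 5)(x - 5)
After multiplying by (x + 5): x + 5
After multiplying by (x - 5): x^2 - 25

x^2 - 25


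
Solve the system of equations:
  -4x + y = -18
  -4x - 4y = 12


Using Cramer's rule:
Determinant D = (-4)(-4) - (-4)(1) = 16 + 4 = 20
Dx = (-18)(-4) - (12)(1) = 72 - 12 = 60
Dy = (-4)(12) - (-4)(-18) = -48 - 72 = -120
x = Dx/D = 60/20 = 3
y = Dy/D = -120/20 = -6

x = 3, y = -6


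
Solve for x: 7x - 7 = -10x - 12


Starting with: 7x - 7 = -10x - 12
Move all x terms to left: (7 + 10)x = -12 + 7
Simplify: 17x = -5
Divide both sides by 17: x = -5/17

x = -5/17


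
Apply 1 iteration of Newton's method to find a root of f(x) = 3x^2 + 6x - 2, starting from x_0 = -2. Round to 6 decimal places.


Newton's method: x_(n+1) = x_n - f(x_n)/f'(x_n)
f(x) = 3x^2 + 6x - 2
f'(x) = 6x + 6

Iteration 1:
  f(-2.000000) = -2.000000
  f'(-2.000000) = -6.000000
  x_1 = -2.000000 - (-2.000000)/(-6.000000) = -2.333333

x_1 = -2.333333


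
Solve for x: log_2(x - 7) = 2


Convert to exponential form: x - 7 = 2^2 = 4
x = 4 + 7 = 11
Check: log_2(11 - 7) = log_2(4) = log_2(4) = 2 ✓

x = 11


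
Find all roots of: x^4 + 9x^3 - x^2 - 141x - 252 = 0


Let p(x) = x^4 + 9x^3 - x^2 - 141x - 252. By the rational root theorem (leading coefficient 1), any rational root is an integer divisor of 252: try ±1, ±2, ... in turn.
Test x = 1: value = -384 ≠ 0.
Test x = -1: value = -120 ≠ 0.
Test x = 2: value = -450 ≠ 0.
Test x = -2: value = -30 ≠ 0.
Test x = 3: value = -360 ≠ 0.
Test x = -3: value = 0 ✓, so (x + 3) is a factor.
Synthetic division by (x + 3): bring down 1; 1(-3) + 9 = 6; 6(-3) - 1 = -19; (-19)(-3) - 141 = -84; (-84)(-3) - 252 = 0 → quotient x^3 + 6x^2 - 19x - 84, remainder 0.
Continue with the quotient x^3 + 6x^2 - 19x - 84 (candidates must divide 84; re-test x = -3 first in case it repeats).
Test x = -3: value = 0 ✓, so (x + 3) is a factor.
Synthetic division by (x + 3): bring down 1; 1(-3) + 6 = 3; 3(-3) - 19 = -28; (-28)(-3) - 84 = 0 → quotient x^2 + 3x - 28, remainder 0.
Solve the quadratic x^2 + 3x - 28 = 0: discriminant = 3^2 - 4(1)(-28) = 9 + 112 = 121.
sqrt(121) = 11, so x = (-3 ± 11)/2: x = 4 or x = -7.
Collecting all roots found:

x = -7, x = -3 (multiplicity 2), x = 4


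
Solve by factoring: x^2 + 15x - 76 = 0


We need two numbers that multiply to -76 and add to 15.
Those numbers are -4 and 19 (since (-4) * 19 = -76 and (-4) + 19 = 15).
So x^2 + 15x - 76 = (x - 4)(x + 19) = 0
Setting each factor to zero: x = 4 or x = -19

x = -19, x = 4


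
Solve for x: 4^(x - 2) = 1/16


Express both sides with the same base.
1/16 = 4^(-2)
Since the bases match, equate exponents: x - 2 = -2
So x = -2 - (-2) = 0

x = 0


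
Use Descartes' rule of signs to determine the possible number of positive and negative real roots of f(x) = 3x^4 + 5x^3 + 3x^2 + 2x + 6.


Descartes' rule of signs:

For positive roots, count sign changes in f(x) = 3x^4 + 5x^3 + 3x^2 + 2x + 6:
Signs of coefficients: +, +, +, +, +
Number of sign changes: 0
Possible positive real roots: 0

For negative roots, examine f(-x) = 3x^4 - 5x^3 + 3x^2 - 2x + 6:
Signs of coefficients: +, -, +, -, +
Number of sign changes: 4
Possible negative real roots: 4, 2, 0

Positive roots: 0; Negative roots: 4 or 2 or 0


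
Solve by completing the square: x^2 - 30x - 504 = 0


Start: x^2 - 30x - 504 = 0
Move constant: x^2 - 30x = 504
Half of -30 is -15, squared is 225
Add 225 to both sides: x^2 - 30x + 225 = 729
(x - 15)^2 = 729
x - 15 = ±27
x = 15 + 27 = 42 or x = 15 - 27 = -12

x = -12, x = 42


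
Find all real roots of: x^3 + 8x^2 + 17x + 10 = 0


Let p(x) = x^3 + 8x^2 + 17x + 10. By the rational root theorem (leading coefficient 1), any rational root is an integer divisor of 10: try ±1, ±2, ... in turn.
Test x = 1: value = 36 ≠ 0.
Test x = -1: value = 0 ✓, so (x + 1) is a factor.
Synthetic division by (x + 1): bring down 1; 1(-1) + 8 = 7; 7(-1) + 17 = 10; 10(-1) + 10 = 0 → quotient x^2 + 7x + 10, remainder 0.
Solve the quadratic x^2 + 7x + 10 = 0: discriminant = 7^2 - 4(1)(10) = 49 - 40 = 9.
sqrt(9) = 3, so x = (-7 ± 3)/2: x = -2 or x = -5.

x = -5, x = -2, x = -1


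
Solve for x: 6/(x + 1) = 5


Multiply both sides by (x + 1): 6 = 5(x + 1)
Distribute: 6 = 5x + 5
5x = 6 - 5 = 1
x = 1/5

x = 1/5


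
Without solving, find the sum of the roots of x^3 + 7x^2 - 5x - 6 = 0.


By Vieta's formulas for x^3 + bx^2 + cx + d = 0:
  r1 + r2 + r3 = -b/a = -7
  r1*r2 + r1*r3 + r2*r3 = c/a = -5
  r1*r2*r3 = -d/a = 6


Sum = -7


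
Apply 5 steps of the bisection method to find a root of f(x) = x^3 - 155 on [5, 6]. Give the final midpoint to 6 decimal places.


f(x) = x^3 - 155
f(5) = -30 < 0
f(6) = 61 > 0

Step 1: midpoint = (5.000000 + 6.000000)/2 = 5.500000
  f(5.500000) = 11.375000
  f(mid) > 0, so root is in [5.000000, 5.500000]

Step 2: midpoint = (5.000000 + 5.500000)/2 = 5.250000
  f(5.250000) = -10.296875
  f(mid) < 0, so root is in [5.250000, 5.500000]

Step 3: midpoint = (5.250000 + 5.500000)/2 = 5.375000
  f(5.375000) = 0.287109
  f(mid) > 0, so root is in [5.250000, 5.375000]

Step 4: midpoint = (5.250000 + 5.375000)/2 = 5.312500
  f(5.312500) = -5.067139
  f(mid) < 0, so root is in [5.312500, 5.375000]

Step 5: midpoint = (5.312500 + 5.375000)/2 = 5.343750
  f(5.343750) = -2.405670
  f(mid) < 0, so root is in [5.343750, 5.375000]

midpoint = 5.343750


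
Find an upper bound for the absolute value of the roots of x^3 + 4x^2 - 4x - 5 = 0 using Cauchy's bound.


Cauchy's bound: all roots r satisfy |r| <= 1 + max(|a_i/a_n|) for i = 0,...,n-1
where a_n is the leading coefficient.

Coefficients: [1, 4, -4, -5]
Leading coefficient a_n = 1
Ratios |a_i/a_n|: 4, 4, 5
Maximum ratio: 5
Cauchy's bound: |r| <= 1 + 5 = 6

Upper bound = 6


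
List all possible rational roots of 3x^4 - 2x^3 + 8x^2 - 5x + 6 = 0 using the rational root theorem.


Rational root theorem: possible roots are ±p/q where:
  p divides the constant term (6): p ∈ {1, 2, 3, 6}
  q divides the leading coefficient (3): q ∈ {1, 3}

All possible rational roots: -6, -3, -2, -1, -2/3, -1/3, 1/3, 2/3, 1, 2, 3, 6

-6, -3, -2, -1, -2/3, -1/3, 1/3, 2/3, 1, 2, 3, 6


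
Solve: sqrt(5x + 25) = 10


Square both sides: 5x + 25 = 10^2 = 100
5x = 100 - 25 = 75
x = 15
Check: sqrt(5*15 + 25) = sqrt(100) = 10 ✓

x = 15


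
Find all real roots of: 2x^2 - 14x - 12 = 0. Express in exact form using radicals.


Using the quadratic formula: x = (-b ± sqrt(b^2 - 4ac)) / (2a)
Here a = 2, b = -14, c = -12
Discriminant = b^2 - 4ac = (-14)^2 - 4(2)(-12) = 196 + 96 = 292
Since discriminant = 292 > 0, there are two real roots.
x = (14 ± 2*sqrt(73)) / 4
Simplifying: x = (7 ± sqrt(73)) / 2
Numerically: x ≈ 7.7720 or x ≈ -0.7720

x = (7 + sqrt(73)) / 2 or x = (7 - sqrt(73)) / 2


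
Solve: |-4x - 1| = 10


An absolute value equation |expr| = 10 gives two cases:
Case 1: -4x - 1 = 10
  -4x = 11, so x = -11/4
Case 2: -4x - 1 = -10
  -4x = -9, so x = 9/4

x = -11/4, x = 9/4


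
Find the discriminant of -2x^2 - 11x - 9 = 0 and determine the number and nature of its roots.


For ax^2 + bx + c = 0, discriminant D = b^2 - 4ac
Here a = -2, b = -11, c = -9
D = (-11)^2 - 4(-2)(-9) = 121 - 72 = 49

D = 49 > 0 and is a perfect square (sqrt = 7)
The equation has 2 distinct real rational roots.

Discriminant = 49, 2 distinct real rational roots


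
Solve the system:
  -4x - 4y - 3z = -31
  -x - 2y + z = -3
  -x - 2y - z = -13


Using Cramer's rule. Expand each determinant along the first row.
D  = (-4)*[(-2)*(-1) - 1*(-2)] - (-4)*[(-1)*(-1) - 1*(-1)] + (-3)*[(-1)*(-2) - (-2)*(-1)]
  = (-4)*(4) - (-4)*(2) + (-3)*(0) = -8
Dx = (-31)*[(-2)*(-1) - 1*(-2)] - (-4)*[(-3)*(-1) - 1*(-13)] + (-3)*[(-3)*(-2) - (-2)*(-13)]
  = (-31)*(4) - (-4)*(16) + (-3)*(-20) = 0
Dy = (-4)*[(-3)*(-1) - 1*(-13)] - (-31)*[(-1)*(-1) - 1*(-1)] + (-3)*[(-1)*(-13) - (-3)*(-1)]
  = (-4)*(16) - (-31)*(2) + (-3)*(10) = -32
Dz = (-4)*[(-2)*(-13) - (-3)*(-2)] - (-4)*[(-1)*(-13) - (-3)*(-1)] + (-31)*[(-1)*(-2) - (-2)*(-1)]
  = (-4)*(20) - (-4)*(10) + (-31)*(0) = -40
x = Dx/D = 0/-8 = 0, y = Dy/D = -32/-8 = 4, z = Dz/D = -40/-8 = 5
Check eq1: (-4)(0) + (-4)(4) + (-3)(5) = -31 = -31 ✓
Check eq2: (-1)(0) + (-2)(4) + (1)(5) = -3 = -3 ✓
Check eq3: (-1)(0) + (-2)(4) + (-1)(5) = -13 = -13 ✓

x = 0, y = 4, z = 5


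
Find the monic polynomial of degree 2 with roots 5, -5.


A monic polynomial with roots 5, -5 is:
p(x) = (x - 5)(x + 5)
After multiplying by (x - 5): x - 5
After multiplying by (x + 5): x^2 - 25

x^2 - 25


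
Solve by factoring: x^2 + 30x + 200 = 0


We need two numbers that multiply to 200 and add to 30.
Those numbers are 20 and 10 (since 20 * 10 = 200 and 20 + 10 = 30).
So x^2 + 30x + 200 = (x + 20)(x + 10) = 0
Setting each factor to zero: x = -20 or x = -10

x = -20, x = -10


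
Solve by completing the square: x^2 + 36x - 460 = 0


Start: x^2 + 36x - 460 = 0
Move constant: x^2 + 36x = 460
Half of 36 is 18, squared is 324
Add 324 to both sides: x^2 + 36x + 324 = 784
(x + 18)^2 = 784
x + 18 = ±28
x = -18 + 28 = 10 or x = -18 - 28 = -46

x = -46, x = 10


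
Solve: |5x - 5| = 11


An absolute value equation |expr| = 11 gives two cases:
Case 1: 5x - 5 = 11
  5x = 16, so x = 16/5
Case 2: 5x - 5 = -11
  5x = -6, so x = -6/5

x = -6/5, x = 16/5


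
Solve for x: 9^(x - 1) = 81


Express both sides with the same base.
81 = 9^2
Since the bases match, equate exponents: x - 1 = 2
So x = 2 - (-1) = 3

x = 3


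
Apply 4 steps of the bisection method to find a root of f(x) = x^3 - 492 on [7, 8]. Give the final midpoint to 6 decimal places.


f(x) = x^3 - 492
f(7) = -149 < 0
f(8) = 20 > 0

Step 1: midpoint = (7.000000 + 8.000000)/2 = 7.500000
  f(7.500000) = -70.125000
  f(mid) < 0, so root is in [7.500000, 8.000000]

Step 2: midpoint = (7.500000 + 8.000000)/2 = 7.750000
  f(7.750000) = -26.515625
  f(mid) < 0, so root is in [7.750000, 8.000000]

Step 3: midpoint = (7.750000 + 8.000000)/2 = 7.875000
  f(7.875000) = -3.626953
  f(mid) < 0, so root is in [7.875000, 8.000000]

Step 4: midpoint = (7.875000 + 8.000000)/2 = 7.937500
  f(7.937500) = 8.093506
  f(mid) > 0, so root is in [7.875000, 7.937500]

midpoint = 7.937500


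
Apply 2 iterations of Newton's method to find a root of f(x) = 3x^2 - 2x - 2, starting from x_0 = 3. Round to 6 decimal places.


Newton's method: x_(n+1) = x_n - f(x_n)/f'(x_n)
f(x) = 3x^2 - 2x - 2
f'(x) = 6x - 2

Iteration 1:
  f(3.000000) = 19.000000
  f'(3.000000) = 16.000000
  x_1 = 3.000000 - (19.000000)/(16.000000) = 1.812500

Iteration 2:
  f(1.812500) = 4.230469
  f'(1.812500) = 8.875000
  x_2 = 1.812500 - (4.230469)/(8.875000) = 1.335827

x_2 = 1.335827


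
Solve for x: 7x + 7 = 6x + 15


Starting with: 7x + 7 = 6x + 15
Move all x terms to left: (7 - 6)x = 15 - 7
Simplify: x = 8
Divide both sides by 1: x = 8

x = 8


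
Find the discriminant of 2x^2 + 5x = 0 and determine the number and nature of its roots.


For ax^2 + bx + c = 0, discriminant D = b^2 - 4ac
Here a = 2, b = 5, c = 0
D = (5)^2 - 4(2)(0) = 25 - 0 = 25

D = 25 > 0 and is a perfect square (sqrt = 5)
The equation has 2 distinct real rational roots.

Discriminant = 25, 2 distinct real rational roots


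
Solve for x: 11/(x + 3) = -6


Multiply both sides by (x + 3): 11 = -6(x + 3)
Distribute: 11 = -6x - 18
-6x = 11 + 18 = 29
x = -29/6

x = -29/6


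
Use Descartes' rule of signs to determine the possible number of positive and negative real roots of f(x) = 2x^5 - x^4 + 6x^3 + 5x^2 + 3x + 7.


Descartes' rule of signs:

For positive roots, count sign changes in f(x) = 2x^5 - x^4 + 6x^3 + 5x^2 + 3x + 7:
Signs of coefficients: +, -, +, +, +, +
Number of sign changes: 2
Possible positive real roots: 2, 0

For negative roots, examine f(-x) = -2x^5 - x^4 - 6x^3 + 5x^2 - 3x + 7:
Signs of coefficients: -, -, -, +, -, +
Number of sign changes: 3
Possible negative real roots: 3, 1

Positive roots: 2 or 0; Negative roots: 3 or 1


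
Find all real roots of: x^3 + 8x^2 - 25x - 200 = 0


Let p(x) = x^3 + 8x^2 - 25x - 200. By the rational root theorem (leading coefficient 1), any rational root is an integer divisor of 200: try ±1, ±2, ... in turn.
Test x = 1: value = -216 ≠ 0.
Test x = -1: value = -168 ≠ 0.
Test x = 2: value = -210 ≠ 0.
Test x = -2: value = -126 ≠ 0.
Test x = 4: value = -108 ≠ 0.
Test x = -4: value = -36 ≠ 0.
Test x = 5: value = 0 ✓, so (x - 5) is a factor.
Synthetic division by (x - 5): bring down 1; 1(5) + 8 = 13; 13(5) - 25 = 40; 40(5) - 200 = 0 → quotient x^2 + 13x + 40, remainder 0.
Solve the quadratic x^2 + 13x + 40 = 0: discriminant = 13^2 - 4(1)(40) = 169 - 160 = 9.
sqrt(9) = 3, so x = (-13 ± 3)/2: x = -5 or x = -8.

x = -8, x = -5, x = 5
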